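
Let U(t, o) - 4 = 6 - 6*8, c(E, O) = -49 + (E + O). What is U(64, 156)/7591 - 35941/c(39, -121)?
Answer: 272823153/994421 ≈ 274.35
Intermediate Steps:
c(E, O) = -49 + E + O
U(t, o) = -38 (U(t, o) = 4 + (6 - 6*8) = 4 + (6 - 48) = 4 - 42 = -38)
U(64, 156)/7591 - 35941/c(39, -121) = -38/7591 - 35941/(-49 + 39 - 121) = -38*1/7591 - 35941/(-131) = -38/7591 - 35941*(-1/131) = -38/7591 + 35941/131 = 272823153/994421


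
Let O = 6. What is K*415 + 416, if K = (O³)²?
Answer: 19362656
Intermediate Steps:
K = 46656 (K = (6³)² = 216² = 46656)
K*415 + 416 = 46656*415 + 416 = 19362240 + 416 = 19362656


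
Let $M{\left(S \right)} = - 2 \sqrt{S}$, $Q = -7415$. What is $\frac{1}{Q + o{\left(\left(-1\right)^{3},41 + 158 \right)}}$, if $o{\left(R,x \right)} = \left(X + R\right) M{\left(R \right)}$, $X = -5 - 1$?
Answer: $- \frac{7415}{54982421} - \frac{14 i}{54982421} \approx -0.00013486 - 2.5463 \cdot 10^{-7} i$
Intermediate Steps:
$X = -6$
$o{\left(R,x \right)} = - 2 \sqrt{R} \left(-6 + R\right)$ ($o{\left(R,x \right)} = \left(-6 + R\right) \left(- 2 \sqrt{R}\right) = - 2 \sqrt{R} \left(-6 + R\right)$)
$\frac{1}{Q + o{\left(\left(-1\right)^{3},41 + 158 \right)}} = \frac{1}{-7415 + 2 \sqrt{\left(-1\right)^{3}} \left(6 - \left(-1\right)^{3}\right)} = \frac{1}{-7415 + 2 \sqrt{-1} \left(6 - -1\right)} = \frac{1}{-7415 + 2 i \left(6 + 1\right)} = \frac{1}{-7415 + 2 i 7} = \frac{1}{-7415 + 14 i} = \frac{-7415 - 14 i}{54982421}$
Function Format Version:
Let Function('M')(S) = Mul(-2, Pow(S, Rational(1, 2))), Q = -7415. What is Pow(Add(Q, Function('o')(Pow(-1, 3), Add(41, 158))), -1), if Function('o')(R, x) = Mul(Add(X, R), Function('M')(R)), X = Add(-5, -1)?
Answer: Add(Rational(-7415, 54982421), Mul(Rational(-14, 54982421), I)) ≈ Add(-0.00013486, Mul(-2.5463e-7, I))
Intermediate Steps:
X = -6
Function('o')(R, x) = Mul(-2, Pow(R, Rational(1, 2)), Add(-6, R)) (Function('o')(R, x) = Mul(Add(-6, R), Mul(-2, Pow(R, Rational(1, 2)))) = Mul(-2, Pow(R, Rational(1, 2)), Add(-6, R)))
Pow(Add(Q, Function('o')(Pow(-1, 3), Add(41, 158))), -1) = Pow(Add(-7415, Mul(2, Pow(Pow(-1, 3), Rational(1, 2)), Add(6, Mul(-1, Pow(-1, 3))))), -1) = Pow(Add(-7415, Mul(2, Pow(-1, Rational(1, 2)), Add(6, Mul(-1, -1)))), -1) = Pow(Add(-7415, Mul(2, I, Add(6, 1))), -1) = Pow(Add(-7415, Mul(2, I, 7)), -1) = Pow(Add(-7415, Mul(14, I)), -1) = Mul(Rational(1, 54982421), Add(-7415, Mul(-14, I)))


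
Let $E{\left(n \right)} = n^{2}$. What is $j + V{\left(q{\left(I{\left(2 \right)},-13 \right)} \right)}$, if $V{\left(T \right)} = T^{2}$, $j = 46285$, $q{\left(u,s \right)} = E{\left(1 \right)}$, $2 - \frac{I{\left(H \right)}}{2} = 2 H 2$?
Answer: $46286$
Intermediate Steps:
$I{\left(H \right)} = 4 - 8 H$ ($I{\left(H \right)} = 4 - 2 \cdot 2 H 2 = 4 - 2 \cdot 4 H = 4 - 8 H$)
$q{\left(u,s \right)} = 1$ ($q{\left(u,s \right)} = 1^{2} = 1$)
$j + V{\left(q{\left(I{\left(2 \right)},-13 \right)} \right)} = 46285 + 1^{2} = 46285 + 1 = 46286$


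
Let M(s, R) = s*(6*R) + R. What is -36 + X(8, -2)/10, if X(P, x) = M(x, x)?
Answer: -169/5 ≈ -33.800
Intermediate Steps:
M(s, R) = R + 6*R*s (M(s, R) = 6*R*s + R = R + 6*R*s)
X(P, x) = x*(1 + 6*x)
-36 + X(8, -2)/10 = -36 + (-2*(1 + 6*(-2)))/10 = -36 + (-2*(1 - 12))/10 = -36 + (-2*(-11))/10 = -36 + (⅒)*22 = -36 + 11/5 = -169/5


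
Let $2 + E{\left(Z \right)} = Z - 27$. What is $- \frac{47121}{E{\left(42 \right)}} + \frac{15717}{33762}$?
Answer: $- \frac{530231627}{146302} \approx -3624.2$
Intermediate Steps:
$E{\left(Z \right)} = -29 + Z$ ($E{\left(Z \right)} = -2 + \left(Z - 27\right) = -2 + \left(-27 + Z\right) = -29 + Z$)
$- \frac{47121}{E{\left(42 \right)}} + \frac{15717}{33762} = - \frac{47121}{-29 + 42} + \frac{15717}{33762} = - \frac{47121}{13} + 15717 \cdot \frac{1}{33762} = \left(-47121\right) \frac{1}{13} + \frac{5239}{11254} = - \frac{47121}{13} + \frac{5239}{11254} = - \frac{530231627}{146302}$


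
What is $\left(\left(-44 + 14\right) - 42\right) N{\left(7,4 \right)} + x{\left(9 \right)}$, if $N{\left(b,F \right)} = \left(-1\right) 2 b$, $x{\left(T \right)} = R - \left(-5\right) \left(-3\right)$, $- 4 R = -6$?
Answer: $\frac{1989}{2} \approx 994.5$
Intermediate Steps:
$R = \frac{3}{2}$ ($R = \left(- \frac{1}{4}\right) \left(-6\right) = \frac{3}{2} \approx 1.5$)
$x{\left(T \right)} = - \frac{27}{2}$ ($x{\left(T \right)} = \frac{3}{2} - \left(-5\right) \left(-3\right) = \frac{3}{2} - 15 = - \frac{27}{2}$)
$N{\left(b,F \right)} = - 2 b$
$\left(\left(-44 + 14\right) - 42\right) N{\left(7,4 \right)} + x{\left(9 \right)} = \left(\left(-44 + 14\right) - 42\right) \left(\left(-2\right) 7\right) - \frac{27}{2} = \left(-30 - 42\right) \left(-14\right) - \frac{27}{2} = \left(-72\right) \left(-14\right) - \frac{27}{2} = 1008 - \frac{27}{2} = \frac{1989}{2}$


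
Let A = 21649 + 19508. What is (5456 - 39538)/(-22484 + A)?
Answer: -34082/18673 ≈ -1.8252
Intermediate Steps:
A = 41157
(5456 - 39538)/(-22484 + A) = (5456 - 39538)/(-22484 + 41157) = -34082/18673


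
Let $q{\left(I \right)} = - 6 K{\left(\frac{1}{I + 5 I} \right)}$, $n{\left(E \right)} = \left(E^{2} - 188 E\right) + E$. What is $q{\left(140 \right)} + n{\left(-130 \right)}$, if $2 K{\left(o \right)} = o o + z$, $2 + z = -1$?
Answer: $\frac{9694708799}{235200} \approx 41219.0$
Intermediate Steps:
$z = -3$ ($z = -2 - 1 = -3$)
$K{\left(o \right)} = - \frac{3}{2} + \frac{o^{2}}{2}$ ($K{\left(o \right)} = \frac{o o - 3}{2} = \frac{o^{2} - 3}{2} = \frac{-3 + o^{2}}{2} = - \frac{3}{2} + \frac{o^{2}}{2}$)
$n{\left(E \right)} = E^{2} - 187 E$
$q{\left(I \right)} = 9 - \frac{1}{12 I^{2}}$ ($q{\left(I \right)} = - 6 \left(- \frac{3}{2} + \frac{\left(\frac{1}{I + 5 I}\right)^{2}}{2}\right) = - 6 \left(- \frac{3}{2} + \frac{\left(\frac{1}{6 I}\right)^{2}}{2}\right) = - 6 \left(- \frac{3}{2} + \frac{\frac{1}{36} \frac{1}{I^{2}}}{2}\right) = - 6 \left(- \frac{3}{2} + \frac{1}{72 I^{2}}\right) = 9 - \frac{1}{12 I^{2}}$)
$q{\left(140 \right)} + n{\left(-130 \right)} = \left(9 - \frac{1}{12 \cdot 19600}\right) - 130 \left(-187 - 130\right) = \left(9 - \frac{1}{235200}\right) - -41210 = \left(9 - \frac{1}{235200}\right) + 41210 = \frac{2116799}{235200} + 41210 = \frac{9694708799}{235200}$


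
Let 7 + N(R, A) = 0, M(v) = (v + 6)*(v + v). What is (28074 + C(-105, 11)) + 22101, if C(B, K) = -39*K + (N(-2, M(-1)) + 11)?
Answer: 49750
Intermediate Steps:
M(v) = 2*v*(6 + v) (M(v) = (6 + v)*(2*v) = 2*v*(6 + v))
N(R, A) = -7 (N(R, A) = -7 + 0 = -7)
C(B, K) = 4 - 39*K (C(B, K) = -39*K + (-7 + 11) = -39*K + 4 = 4 - 39*K)
(28074 + C(-105, 11)) + 22101 = (28074 + (4 - 39*11)) + 22101 = (28074 + (4 - 429)) + 22101 = (28074 - 425) + 22101 = 27649 + 22101 = 49750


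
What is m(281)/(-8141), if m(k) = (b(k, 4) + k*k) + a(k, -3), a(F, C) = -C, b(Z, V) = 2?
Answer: -78966/8141 ≈ -9.6998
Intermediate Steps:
m(k) = 5 + k² (m(k) = (2 + k*k) - 1*(-3) = (2 + k²) + 3 = 5 + k²)
m(281)/(-8141) = (5 + 281²)/(-8141) = (5 + 78961)*(-1/8141) = 78966*(-1/8141) = -78966/8141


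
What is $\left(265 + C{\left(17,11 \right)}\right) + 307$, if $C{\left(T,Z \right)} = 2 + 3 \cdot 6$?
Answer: $592$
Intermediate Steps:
$C{\left(T,Z \right)} = 20$ ($C{\left(T,Z \right)} = 2 + 18 = 20$)
$\left(265 + C{\left(17,11 \right)}\right) + 307 = \left(265 + 20\right) + 307 = 285 + 307 = 592$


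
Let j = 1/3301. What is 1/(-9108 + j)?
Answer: -3301/30065507 ≈ -0.00010979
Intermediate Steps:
j = 1/3301 ≈ 0.00030294
1/(-9108 + j) = 1/(-9108 + 1/3301) = 1/(-30065507/3301) = -3301/30065507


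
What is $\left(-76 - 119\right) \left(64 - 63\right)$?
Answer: $-195$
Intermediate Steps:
$\left(-76 - 119\right) \left(64 - 63\right) = - 195 \left(64 - 63\right) = \left(-195\right) 1 = -195$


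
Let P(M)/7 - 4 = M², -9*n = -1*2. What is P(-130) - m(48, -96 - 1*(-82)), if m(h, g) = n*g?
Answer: 1064980/9 ≈ 1.1833e+5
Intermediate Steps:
n = 2/9 (n = -(-1)*2/9 = -⅑*(-2) = 2/9 ≈ 0.22222)
m(h, g) = 2*g/9
P(M) = 28 + 7*M²
P(-130) - m(48, -96 - 1*(-82)) = (28 + 7*(-130)²) - 2*(-96 - 1*(-82))/9 = (28 + 7*16900) - 2*(-96 + 82)/9 = (28 + 118300) - 2*(-14)/9 = 118328 - 1*(-28/9) = 118328 + 28/9 = 1064980/9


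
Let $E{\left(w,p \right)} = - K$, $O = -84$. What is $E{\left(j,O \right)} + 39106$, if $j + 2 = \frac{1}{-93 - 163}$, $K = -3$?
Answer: $39109$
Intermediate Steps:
$j = - \frac{513}{256}$ ($j = -2 + \frac{1}{-93 - 163} = -2 + \frac{1}{-256} = -2 - \frac{1}{256} = - \frac{513}{256} \approx -2.0039$)
$E{\left(w,p \right)} = 3$ ($E{\left(w,p \right)} = \left(-1\right) \left(-3\right) = 3$)
$E{\left(j,O \right)} + 39106 = 3 + 39106 = 39109$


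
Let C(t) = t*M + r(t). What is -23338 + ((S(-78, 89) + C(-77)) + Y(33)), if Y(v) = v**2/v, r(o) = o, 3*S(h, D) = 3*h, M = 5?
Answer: -23845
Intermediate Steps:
S(h, D) = h (S(h, D) = (3*h)/3 = h)
C(t) = 6*t (C(t) = t*5 + t = 5*t + t = 6*t)
Y(v) = v
-23338 + ((S(-78, 89) + C(-77)) + Y(33)) = -23338 + ((-78 + 6*(-77)) + 33) = -23338 + ((-78 - 462) + 33) = -23338 + (-540 + 33) = -23338 - 507 = -23845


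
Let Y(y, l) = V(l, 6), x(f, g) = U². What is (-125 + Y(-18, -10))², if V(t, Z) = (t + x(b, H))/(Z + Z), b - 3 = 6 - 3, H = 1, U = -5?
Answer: 245025/16 ≈ 15314.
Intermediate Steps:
b = 6 (b = 3 + (6 - 3) = 3 + 3 = 6)
x(f, g) = 25 (x(f, g) = (-5)² = 25)
V(t, Z) = (25 + t)/(2*Z) (V(t, Z) = (t + 25)/(Z + Z) = (25 + t)/((2*Z)) = (25 + t)*(1/(2*Z)) = (25 + t)/(2*Z))
Y(y, l) = 25/12 + l/12 (Y(y, l) = (½)*(25 + l)/6 = (½)*(⅙)*(25 + l) = 25/12 + l/12)
(-125 + Y(-18, -10))² = (-125 + (25/12 + (1/12)*(-10)))² = (-125 + (25/12 - ⅚))² = (-125 + 5/4)² = (-495/4)² = 245025/16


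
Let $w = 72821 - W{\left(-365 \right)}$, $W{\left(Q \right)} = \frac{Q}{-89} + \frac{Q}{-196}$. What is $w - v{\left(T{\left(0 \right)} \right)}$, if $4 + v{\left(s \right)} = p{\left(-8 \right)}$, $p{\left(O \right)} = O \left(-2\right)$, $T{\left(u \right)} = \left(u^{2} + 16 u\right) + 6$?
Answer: $\frac{1269976171}{17444} \approx 72803.0$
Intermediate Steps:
$T{\left(u \right)} = 6 + u^{2} + 16 u$
$p{\left(O \right)} = - 2 O$
$v{\left(s \right)} = 12$ ($v{\left(s \right)} = -4 - -16 = -4 + 16 = 12$)
$W{\left(Q \right)} = - \frac{285 Q}{17444}$ ($W{\left(Q \right)} = Q \left(- \frac{1}{89}\right) + Q \left(- \frac{1}{196}\right) = - \frac{Q}{89} - \frac{Q}{196} = - \frac{285 Q}{17444}$)
$w = \frac{1270185499}{17444}$ ($w = 72821 - \left(- \frac{285}{17444}\right) \left(-365\right) = 72821 - \frac{104025}{17444} = \frac{1270185499}{17444} \approx 72815.0$)
$w - v{\left(T{\left(0 \right)} \right)} = \frac{1270185499}{17444} - 12 = \frac{1269976171}{17444}$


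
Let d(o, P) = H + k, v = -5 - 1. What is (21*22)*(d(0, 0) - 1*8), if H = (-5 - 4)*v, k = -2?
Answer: 20328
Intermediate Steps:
v = -6
H = 54 (H = (-5 - 4)*(-6) = -9*(-6) = 54)
d(o, P) = 52 (d(o, P) = 54 - 2 = 52)
(21*22)*(d(0, 0) - 1*8) = (21*22)*(52 - 1*8) = 462*(52 - 8) = 462*44 = 20328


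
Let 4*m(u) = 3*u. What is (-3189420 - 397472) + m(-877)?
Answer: -14350199/4 ≈ -3.5875e+6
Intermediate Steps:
m(u) = 3*u/4 (m(u) = (3*u)/4 = 3*u/4)
(-3189420 - 397472) + m(-877) = (-3189420 - 397472) + (¾)*(-877) = -3586892 - 2631/4 = -14350199/4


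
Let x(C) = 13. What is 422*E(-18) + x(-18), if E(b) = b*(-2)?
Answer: 15205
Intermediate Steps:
E(b) = -2*b
422*E(-18) + x(-18) = 422*(-2*(-18)) + 13 = 422*36 + 13 = 15192 + 13 = 15205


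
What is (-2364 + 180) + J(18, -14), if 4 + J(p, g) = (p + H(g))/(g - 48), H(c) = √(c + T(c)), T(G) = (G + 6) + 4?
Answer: -67837/31 - 3*I*√2/62 ≈ -2188.3 - 0.06843*I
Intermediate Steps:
T(G) = 10 + G (T(G) = (6 + G) + 4 = 10 + G)
H(c) = √(10 + 2*c) (H(c) = √(c + (10 + c)) = √(10 + 2*c))
J(p, g) = -4 + (p + √(10 + 2*g))/(-48 + g) (J(p, g) = -4 + (p + √(10 + 2*g))/(g - 48) = -4 + (p + √(10 + 2*g))/(-48 + g))
(-2364 + 180) + J(18, -14) = (-2364 + 180) + (192 + 18 + √(10 + 2*(-14)) - 4*(-14))/(-48 - 14) = -2184 + (192 + 18 + √(10 - 28) + 56)/(-62) = -2184 - (192 + 18 + √(-18) + 56)/62 = -2184 - (192 + 18 + 3*I*√2 + 56)/62 = -2184 - (266 + 3*I*√2)/62 = -2184 + (-133/31 - 3*I*√2/62) = -67837/31 - 3*I*√2/62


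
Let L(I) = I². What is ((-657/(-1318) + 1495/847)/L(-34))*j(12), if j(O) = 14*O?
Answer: 7580667/23044571 ≈ 0.32896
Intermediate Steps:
((-657/(-1318) + 1495/847)/L(-34))*j(12) = ((-657/(-1318) + 1495/847)/((-34)²))*(14*12) = ((-657*(-1/1318) + 1495*(1/847))/1156)*168 = ((657/1318 + 1495/847)*(1/1156))*168 = ((2526889/1116346)*(1/1156))*168 = (2526889/1290495976)*168 = 7580667/23044571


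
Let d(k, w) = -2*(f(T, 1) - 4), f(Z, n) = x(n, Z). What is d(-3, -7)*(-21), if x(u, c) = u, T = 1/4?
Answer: -126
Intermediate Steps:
T = 1/4 ≈ 0.25000
f(Z, n) = n
d(k, w) = 6 (d(k, w) = -2*(1 - 4) = -2*(-3) = 6)
d(-3, -7)*(-21) = 6*(-21) = -126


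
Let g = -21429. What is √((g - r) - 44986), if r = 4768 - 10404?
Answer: I*√60779 ≈ 246.53*I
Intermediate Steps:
r = -5636
√((g - r) - 44986) = √((-21429 - 1*(-5636)) - 44986) = √((-21429 + 5636) - 44986) = √(-15793 - 44986) = √(-60779) = I*√60779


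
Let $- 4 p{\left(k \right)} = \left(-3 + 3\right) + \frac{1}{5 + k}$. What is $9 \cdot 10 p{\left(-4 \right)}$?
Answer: $- \frac{45}{2} \approx -22.5$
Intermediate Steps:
$p{\left(k \right)} = - \frac{1}{4 \left(5 + k\right)}$ ($p{\left(k \right)} = - \frac{\left(-3 + 3\right) + \frac{1}{5 + k}}{4} = - \frac{0 + \frac{1}{5 + k}}{4} = - \frac{1}{4 \left(5 + k\right)}$)
$9 \cdot 10 p{\left(-4 \right)} = 9 \cdot 10 \left(- \frac{1}{20 + 4 \left(-4\right)}\right) = 90 \left(- \frac{1}{20 - 16}\right) = 90 \left(- \frac{1}{4}\right) = - \frac{45}{2}$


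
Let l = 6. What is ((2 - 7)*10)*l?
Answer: -300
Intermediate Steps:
((2 - 7)*10)*l = ((2 - 7)*10)*6 = -5*10*6 = -50*6 = -300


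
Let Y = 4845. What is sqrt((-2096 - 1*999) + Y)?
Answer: 5*sqrt(70) ≈ 41.833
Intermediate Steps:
sqrt((-2096 - 1*999) + Y) = sqrt((-2096 - 1*999) + 4845) = sqrt((-2096 - 999) + 4845) = sqrt(-3095 + 4845) = sqrt(1750) = 5*sqrt(70)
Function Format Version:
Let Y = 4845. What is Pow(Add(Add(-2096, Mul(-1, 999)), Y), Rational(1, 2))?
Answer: Mul(5, Pow(70, Rational(1, 2))) ≈ 41.833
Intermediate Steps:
Pow(Add(Add(-2096, Mul(-1, 999)), Y), Rational(1, 2)) = Pow(Add(Add(-2096, Mul(-1, 999)), 4845), Rational(1, 2)) = Pow(Add(Add(-2096, -999), 4845), Rational(1, 2)) = Pow(Add(-3095, 4845), Rational(1, 2)) = Pow(1750, Rational(1, 2)) = Mul(5, Pow(70, Rational(1, 2)))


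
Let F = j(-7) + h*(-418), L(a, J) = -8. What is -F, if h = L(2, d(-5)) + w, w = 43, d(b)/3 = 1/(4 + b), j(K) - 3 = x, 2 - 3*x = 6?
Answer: 43885/3 ≈ 14628.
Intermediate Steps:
x = -4/3 (x = ⅔ - ⅓*6 = ⅔ - 2 = -4/3 ≈ -1.3333)
j(K) = 5/3 (j(K) = 3 - 4/3 = 5/3)
d(b) = 3/(4 + b)
h = 35 (h = -8 + 43 = 35)
F = -43885/3 (F = 5/3 + 35*(-418) = 5/3 - 14630 = -43885/3 ≈ -14628.)
-F = -1*(-43885/3) = 43885/3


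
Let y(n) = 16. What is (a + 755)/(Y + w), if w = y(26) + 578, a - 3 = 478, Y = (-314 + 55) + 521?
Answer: 309/214 ≈ 1.4439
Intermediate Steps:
Y = 262 (Y = -259 + 521 = 262)
a = 481 (a = 3 + 478 = 481)
w = 594 (w = 16 + 578 = 594)
(a + 755)/(Y + w) = (481 + 755)/(262 + 594) = 1236/856 = (1/856)*1236 = 309/214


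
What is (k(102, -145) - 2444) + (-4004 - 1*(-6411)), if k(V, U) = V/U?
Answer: -5467/145 ≈ -37.703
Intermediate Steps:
(k(102, -145) - 2444) + (-4004 - 1*(-6411)) = (102/(-145) - 2444) + (-4004 - 1*(-6411)) = (102*(-1/145) - 2444) + (-4004 + 6411) = (-102/145 - 2444) + 2407 = -354482/145 + 2407 = -5467/145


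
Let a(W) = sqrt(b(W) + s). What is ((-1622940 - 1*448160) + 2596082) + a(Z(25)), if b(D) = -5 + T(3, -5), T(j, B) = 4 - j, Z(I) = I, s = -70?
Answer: 524982 + I*sqrt(74) ≈ 5.2498e+5 + 8.6023*I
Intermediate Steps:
b(D) = -4 (b(D) = -5 + (4 - 1*3) = -5 + (4 - 3) = -5 + 1 = -4)
a(W) = I*sqrt(74) (a(W) = sqrt(-4 - 70) = sqrt(-74) = I*sqrt(74))
((-1622940 - 1*448160) + 2596082) + a(Z(25)) = ((-1622940 - 1*448160) + 2596082) + I*sqrt(74) = ((-1622940 - 448160) + 2596082) + I*sqrt(74) = (-2071100 + 2596082) + I*sqrt(74) = 524982 + I*sqrt(74)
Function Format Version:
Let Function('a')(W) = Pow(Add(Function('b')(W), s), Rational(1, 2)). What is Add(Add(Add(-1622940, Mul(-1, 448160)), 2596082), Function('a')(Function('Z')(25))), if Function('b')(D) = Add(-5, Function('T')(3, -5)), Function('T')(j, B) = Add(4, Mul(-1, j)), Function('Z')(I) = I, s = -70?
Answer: Add(524982, Mul(I, Pow(74, Rational(1, 2)))) ≈ Add(5.2498e+5, Mul(8.6023, I))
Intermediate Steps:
Function('b')(D) = -4 (Function('b')(D) = Add(-5, Add(4, Mul(-1, 3))) = Add(-5, Add(4, -3)) = Add(-5, 1) = -4)
Function('a')(W) = Mul(I, Pow(74, Rational(1, 2))) (Function('a')(W) = Pow(Add(-4, -70), Rational(1, 2)) = Pow(-74, Rational(1, 2)) = Mul(I, Pow(74, Rational(1, 2))))
Add(Add(Add(-1622940, Mul(-1, 448160)), 2596082), Function('a')(Function('Z')(25))) = Add(Add(Add(-1622940, Mul(-1, 448160)), 2596082), Mul(I, Pow(74, Rational(1, 2)))) = Add(Add(Add(-1622940, -448160), 2596082), Mul(I, Pow(74, Rational(1, 2)))) = Add(Add(-2071100, 2596082), Mul(I, Pow(74, Rational(1, 2)))) = Add(524982, Mul(I, Pow(74, Rational(1, 2))))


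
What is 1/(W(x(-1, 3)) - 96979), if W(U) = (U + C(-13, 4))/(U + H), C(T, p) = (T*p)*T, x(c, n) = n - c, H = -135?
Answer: -131/12704929 ≈ -1.0311e-5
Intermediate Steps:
C(T, p) = p*T²
W(U) = (676 + U)/(-135 + U) (W(U) = (U + 4*(-13)²)/(U - 135) = (U + 4*169)/(-135 + U) = (U + 676)/(-135 + U) = (676 + U)/(-135 + U))
1/(W(x(-1, 3)) - 96979) = 1/((676 + (3 - 1*(-1)))/(-135 + (3 - 1*(-1))) - 96979) = 1/((676 + (3 + 1))/(-135 + (3 + 1)) - 96979) = 1/((676 + 4)/(-135 + 4) - 96979) = 1/(680/(-131) - 96979) = 1/(-1/131*680 - 96979) = 1/(-680/131 - 96979) = 1/(-12704929/131) = -131/12704929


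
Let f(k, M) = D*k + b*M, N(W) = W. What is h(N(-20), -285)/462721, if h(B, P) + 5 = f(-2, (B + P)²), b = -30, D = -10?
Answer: -2790735/462721 ≈ -6.0311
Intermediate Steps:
f(k, M) = -30*M - 10*k (f(k, M) = -10*k - 30*M = -30*M - 10*k)
h(B, P) = 15 - 30*(B + P)² (h(B, P) = -5 + (-30*(B + P)² - 10*(-2)) = -5 + (-30*(B + P)² + 20) = -5 + (20 - 30*(B + P)²) = 15 - 30*(B + P)²)
h(N(-20), -285)/462721 = (15 - 30*(-20 - 285)²)/462721 = (15 - 30*(-305)²)*(1/462721) = (15 - 30*93025)*(1/462721) = (15 - 2790750)*(1/462721) = -2790735*1/462721 = -2790735/462721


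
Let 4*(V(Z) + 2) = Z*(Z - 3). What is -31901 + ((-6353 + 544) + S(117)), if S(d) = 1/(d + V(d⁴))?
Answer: -662084504552754351988/17557266097925069 ≈ -37710.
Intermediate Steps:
V(Z) = -2 + Z*(-3 + Z)/4 (V(Z) = -2 + (Z*(Z - 3))/4 = -2 + (Z*(-3 + Z))/4 = -2 + Z*(-3 + Z)/4)
S(d) = 1/(-2 + d - 3*d⁴/4 + d⁸/4) (S(d) = 1/(d + (-2 - 3*d⁴/4 + (d⁴)²/4)) = 1/(d + (-2 - 3*d⁴/4 + d⁸/4)) = 1/(-2 + d - 3*d⁴/4 + d⁸/4))
-31901 + ((-6353 + 544) + S(117)) = -31901 + ((-6353 + 544) + 4/(-8 + 117⁸ - 3*117⁴ + 4*117)) = -31901 + (-5809 + 4/(-8 + 35114532758015841 - 3*187388721 + 468)) = -31901 + (-5809 + 4/(-8 + 35114532758015841 - 562166163 + 468)) = -31901 + (-5809 + 4/35114532195850138) = -31901 + (-5809 + 4*(1/35114532195850138)) = -31901 + (-5809 + 2/17557266097925069) = -31901 - 101990158762846725819/17557266097925069 = -662084504552754351988/17557266097925069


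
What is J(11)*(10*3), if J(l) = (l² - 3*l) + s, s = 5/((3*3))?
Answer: 7970/3 ≈ 2656.7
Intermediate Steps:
s = 5/9 ≈ 0.55556
J(l) = 5/9 + l² - 3*l (J(l) = (l² - 3*l) + 5/9 = 5/9 + l² - 3*l)
J(11)*(10*3) = (5/9 + 11² - 3*11)*(10*3) = (5/9 + 121 - 33)*30 = (797/9)*30 = 7970/3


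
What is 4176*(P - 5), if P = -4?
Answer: -37584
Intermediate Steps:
4176*(P - 5) = 4176*(-4 - 5) = 4176*(-9) = -37584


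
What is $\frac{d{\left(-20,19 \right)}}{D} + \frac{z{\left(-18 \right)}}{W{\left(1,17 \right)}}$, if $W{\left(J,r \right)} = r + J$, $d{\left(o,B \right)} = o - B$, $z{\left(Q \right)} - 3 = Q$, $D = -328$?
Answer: $- \frac{703}{984} \approx -0.71443$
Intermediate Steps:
$z{\left(Q \right)} = 3 + Q$
$W{\left(J,r \right)} = J + r$
$\frac{d{\left(-20,19 \right)}}{D} + \frac{z{\left(-18 \right)}}{W{\left(1,17 \right)}} = \frac{-20 - 19}{-328} + \frac{3 - 18}{1 + 17} = \left(-20 - 19\right) \left(- \frac{1}{328}\right) - \frac{15}{18} = \left(-39\right) \left(- \frac{1}{328}\right) - \frac{5}{6} = \frac{39}{328} - \frac{5}{6} = - \frac{703}{984}$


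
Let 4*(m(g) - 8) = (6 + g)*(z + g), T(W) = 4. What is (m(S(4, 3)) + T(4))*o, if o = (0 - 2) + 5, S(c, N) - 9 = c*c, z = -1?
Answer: 594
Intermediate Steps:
S(c, N) = 9 + c² (S(c, N) = 9 + c*c = 9 + c²)
m(g) = 8 + (-1 + g)*(6 + g)/4 (m(g) = 8 + ((6 + g)*(-1 + g))/4 = 8 + ((-1 + g)*(6 + g))/4 = 8 + (-1 + g)*(6 + g)/4)
o = 3 (o = -2 + 5 = 3)
(m(S(4, 3)) + T(4))*o = ((13/2 + (9 + 4²)²/4 + 5*(9 + 4²)/4) + 4)*3 = ((13/2 + (9 + 16)²/4 + 5*(9 + 16)/4) + 4)*3 = ((13/2 + (¼)*25² + (5/4)*25) + 4)*3 = ((13/2 + (¼)*625 + 125/4) + 4)*3 = ((13/2 + 625/4 + 125/4) + 4)*3 = (194 + 4)*3 = 198*3 = 594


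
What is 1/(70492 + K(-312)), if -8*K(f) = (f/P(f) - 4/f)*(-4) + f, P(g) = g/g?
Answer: 156/10978501 ≈ 1.4210e-5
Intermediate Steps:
P(g) = 1
K(f) = -2/f + 3*f/8 (K(f) = -((f/1 - 4/f)*(-4) + f)/8 = -((f*1 - 4/f)*(-4) + f)/8 = -((f - 4/f)*(-4) + f)/8 = -((-4*f + 16/f) + f)/8 = -(-3*f + 16/f)/8 = -2/f + 3*f/8)
1/(70492 + K(-312)) = 1/(70492 + (-2/(-312) + (3/8)*(-312))) = 1/(70492 + (-2*(-1/312) - 117)) = 1/(70492 + (1/156 - 117)) = 1/(70492 - 18251/156) = 1/(10978501/156) = 156/10978501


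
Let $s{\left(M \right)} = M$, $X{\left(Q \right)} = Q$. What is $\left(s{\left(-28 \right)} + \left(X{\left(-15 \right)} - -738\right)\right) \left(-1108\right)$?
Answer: $-770060$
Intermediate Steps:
$\left(s{\left(-28 \right)} + \left(X{\left(-15 \right)} - -738\right)\right) \left(-1108\right) = \left(-28 - -723\right) \left(-1108\right) = \left(-28 + \left(-15 + 738\right)\right) \left(-1108\right) = \left(-28 + 723\right) \left(-1108\right) = 695 \left(-1108\right) = -770060$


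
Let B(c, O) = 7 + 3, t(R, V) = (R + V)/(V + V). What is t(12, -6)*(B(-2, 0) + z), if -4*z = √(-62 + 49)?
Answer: -5 + I*√13/8 ≈ -5.0 + 0.45069*I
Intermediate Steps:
t(R, V) = (R + V)/(2*V) (t(R, V) = (R + V)/((2*V)) = (R + V)*(1/(2*V)) = (R + V)/(2*V))
B(c, O) = 10
z = -I*√13/4 (z = -√(-62 + 49)/4 = -I*√13/4 ≈ -0.90139*I)
t(12, -6)*(B(-2, 0) + z) = ((½)*(12 - 6)/(-6))*(10 - I*√13/4) = ((½)*(-⅙)*6)*(10 - I*√13/4) = -(10 - I*√13/4)/2 = -5 + I*√13/8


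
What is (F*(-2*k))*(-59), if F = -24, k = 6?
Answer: -16992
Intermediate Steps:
(F*(-2*k))*(-59) = -(-48)*6*(-59) = -24*(-12)*(-59) = 288*(-59) = -16992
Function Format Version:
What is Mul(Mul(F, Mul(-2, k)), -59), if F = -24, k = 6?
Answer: -16992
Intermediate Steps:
Mul(Mul(F, Mul(-2, k)), -59) = Mul(Mul(-24, Mul(-2, 6)), -59) = Mul(Mul(-24, -12), -59) = Mul(288, -59) = -16992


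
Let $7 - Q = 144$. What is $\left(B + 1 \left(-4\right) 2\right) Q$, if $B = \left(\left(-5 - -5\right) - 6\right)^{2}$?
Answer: $-3836$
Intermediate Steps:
$Q = -137$ ($Q = 7 - 144 = -137$)
$B = 36$ ($B = \left(\left(-5 + 5\right) - 6\right)^{2} = \left(0 - 6\right)^{2} = \left(-6\right)^{2} = 36$)
$\left(B + 1 \left(-4\right) 2\right) Q = \left(36 + 1 \left(-4\right) 2\right) \left(-137\right) = \left(36 - 8\right) \left(-137\right) = 28 \left(-137\right) = -3836$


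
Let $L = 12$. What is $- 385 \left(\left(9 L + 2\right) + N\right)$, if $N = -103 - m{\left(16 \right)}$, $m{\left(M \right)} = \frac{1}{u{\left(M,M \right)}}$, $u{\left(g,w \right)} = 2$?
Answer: $- \frac{5005}{2} \approx -2502.5$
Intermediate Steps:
$m{\left(M \right)} = \frac{1}{2}$
$N = - \frac{207}{2}$ ($N = -103 - \frac{1}{2} = - \frac{207}{2} \approx -103.5$)
$- 385 \left(\left(9 L + 2\right) + N\right) = - 385 \left(\left(9 \cdot 12 + 2\right) - \frac{207}{2}\right) = - 385 \left(\left(108 + 2\right) - \frac{207}{2}\right) = - 385 \left(110 - \frac{207}{2}\right) = \left(-385\right) \frac{13}{2} = - \frac{5005}{2}$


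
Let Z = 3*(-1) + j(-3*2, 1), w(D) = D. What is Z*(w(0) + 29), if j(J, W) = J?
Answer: -261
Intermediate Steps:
Z = -9 (Z = 3*(-1) - 3*2 = -3 - 6 = -9)
Z*(w(0) + 29) = -9*(0 + 29) = -9*29 = -261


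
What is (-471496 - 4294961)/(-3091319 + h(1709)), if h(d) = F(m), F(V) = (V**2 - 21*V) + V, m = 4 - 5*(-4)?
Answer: 4766457/3091223 ≈ 1.5419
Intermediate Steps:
m = 24 (m = 4 + 20 = 24)
F(V) = V**2 - 20*V
h(d) = 96 (h(d) = 24*(-20 + 24) = 24*4 = 96)
(-471496 - 4294961)/(-3091319 + h(1709)) = (-471496 - 4294961)/(-3091319 + 96) = -4766457/(-3091223) = -4766457*(-1/3091223) = 4766457/3091223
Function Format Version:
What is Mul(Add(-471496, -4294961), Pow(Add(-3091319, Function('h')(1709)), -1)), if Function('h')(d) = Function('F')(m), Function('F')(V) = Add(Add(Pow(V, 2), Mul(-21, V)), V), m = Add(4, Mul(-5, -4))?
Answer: Rational(4766457, 3091223) ≈ 1.5419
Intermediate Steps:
m = 24 (m = Add(4, 20) = 24)
Function('F')(V) = Add(Pow(V, 2), Mul(-20, V))
Function('h')(d) = 96 (Function('h')(d) = Mul(24, Add(-20, 24)) = Mul(24, 4) = 96)
Mul(Add(-471496, -4294961), Pow(Add(-3091319, Function('h')(1709)), -1)) = Mul(Add(-471496, -4294961), Pow(Add(-3091319, 96), -1)) = Mul(-4766457, Pow(-3091223, -1)) = Mul(-4766457, Rational(-1, 3091223)) = Rational(4766457, 3091223)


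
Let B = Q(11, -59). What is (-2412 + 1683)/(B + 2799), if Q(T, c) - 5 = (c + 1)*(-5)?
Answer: -729/3094 ≈ -0.23562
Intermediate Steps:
Q(T, c) = -5*c (Q(T, c) = 5 + (c + 1)*(-5) = 5 + (1 + c)*(-5) = 5 + (-5 - 5*c) = -5*c)
B = 295 (B = -5*(-59) = 295)
(-2412 + 1683)/(B + 2799) = (-2412 + 1683)/(295 + 2799) = -729/3094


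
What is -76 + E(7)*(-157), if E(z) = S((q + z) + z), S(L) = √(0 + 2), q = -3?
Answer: -76 - 157*√2 ≈ -298.03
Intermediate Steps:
S(L) = √2
E(z) = √2
-76 + E(7)*(-157) = -76 + √2*(-157) = -76 - 157*√2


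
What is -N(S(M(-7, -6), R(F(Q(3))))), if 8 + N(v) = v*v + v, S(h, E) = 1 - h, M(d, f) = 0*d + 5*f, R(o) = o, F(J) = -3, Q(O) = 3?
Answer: -984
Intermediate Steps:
M(d, f) = 5*f (M(d, f) = 0 + 5*f = 5*f)
N(v) = -8 + v + v**2 (N(v) = -8 + (v*v + v) = -8 + (v**2 + v) = -8 + (v + v**2) = -8 + v + v**2)
-N(S(M(-7, -6), R(F(Q(3))))) = -(-8 + (1 - 5*(-6)) + (1 - 5*(-6))**2) = -(-8 + (1 - 1*(-30)) + (1 - 1*(-30))**2) = -(-8 + (1 + 30) + (1 + 30)**2) = -(-8 + 31 + 31**2) = -(-8 + 31 + 961) = -1*984 = -984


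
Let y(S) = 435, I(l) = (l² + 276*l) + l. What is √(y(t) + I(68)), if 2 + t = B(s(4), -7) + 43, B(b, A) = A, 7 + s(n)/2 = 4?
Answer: 9*√295 ≈ 154.58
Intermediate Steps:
s(n) = -6 (s(n) = -14 + 2*4 = -14 + 8 = -6)
I(l) = l² + 277*l
t = 34 (t = -2 + (-7 + 43) = -2 + 36 = 34)
√(y(t) + I(68)) = √(435 + 68*(277 + 68)) = √(435 + 68*345) = √(435 + 23460) = √23895 = 9*√295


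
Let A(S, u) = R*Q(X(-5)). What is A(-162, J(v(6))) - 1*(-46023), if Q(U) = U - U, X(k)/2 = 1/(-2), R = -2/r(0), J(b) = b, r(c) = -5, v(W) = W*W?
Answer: 46023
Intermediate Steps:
v(W) = W²
R = ⅖ (R = -2/(-5) = -2*(-⅕) = ⅖ ≈ 0.40000)
X(k) = -1 (X(k) = 2/(-2) = 2*(-½) = -1)
Q(U) = 0
A(S, u) = 0 (A(S, u) = (⅖)*0 = 0)
A(-162, J(v(6))) - 1*(-46023) = 0 - 1*(-46023) = 0 + 46023 = 46023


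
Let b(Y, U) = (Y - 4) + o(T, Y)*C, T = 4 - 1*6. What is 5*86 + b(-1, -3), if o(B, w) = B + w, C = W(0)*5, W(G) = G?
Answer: 425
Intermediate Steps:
T = -2 (T = 4 - 6 = -2)
C = 0 (C = 0*5 = 0)
b(Y, U) = -4 + Y (b(Y, U) = (Y - 4) + (-2 + Y)*0 = (-4 + Y) + 0 = -4 + Y)
5*86 + b(-1, -3) = 5*86 + (-4 - 1) = 430 - 5 = 425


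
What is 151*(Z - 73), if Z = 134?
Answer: 9211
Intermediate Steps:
151*(Z - 73) = 151*(134 - 73) = 151*61 = 9211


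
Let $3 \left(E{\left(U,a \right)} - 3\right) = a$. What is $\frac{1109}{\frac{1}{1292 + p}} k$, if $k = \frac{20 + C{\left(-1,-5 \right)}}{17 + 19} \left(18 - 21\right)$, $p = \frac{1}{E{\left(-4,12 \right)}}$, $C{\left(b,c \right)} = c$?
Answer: $- \frac{50154525}{28} \approx -1.7912 \cdot 10^{6}$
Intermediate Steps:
$E{\left(U,a \right)} = 3 + \frac{a}{3}$
$p = \frac{1}{7}$ ($p = \frac{1}{3 + \frac{1}{3} \cdot 12} = \frac{1}{3 + 4} = \frac{1}{7} \approx 0.14286$)
$k = - \frac{5}{4}$ ($k = \frac{20 - 5}{17 + 19} \left(18 - 21\right) = \frac{15}{36} \left(-3\right) = 15 \cdot \frac{1}{36} \left(-3\right) = \frac{5}{12} \left(-3\right) = - \frac{5}{4} \approx -1.25$)
$\frac{1109}{\frac{1}{1292 + p}} k = \frac{1109}{\frac{1}{1292 + \frac{1}{7}}} \left(- \frac{5}{4}\right) = \frac{1109}{\frac{1}{\frac{9045}{7}}} \left(- \frac{5}{4}\right) = \frac{1109}{\frac{7}{9045}} \left(- \frac{5}{4}\right) = 1109 \cdot \frac{9045}{7} \left(- \frac{5}{4}\right) = \frac{10030905}{7} \left(- \frac{5}{4}\right) = - \frac{50154525}{28}$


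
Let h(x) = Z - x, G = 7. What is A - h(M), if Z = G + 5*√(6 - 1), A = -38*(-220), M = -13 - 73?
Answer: 8267 - 5*√5 ≈ 8255.8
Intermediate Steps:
M = -86
A = 8360
Z = 7 + 5*√5 (Z = 7 + 5*√(6 - 1) = 7 + 5*√5 ≈ 18.180)
h(x) = 7 - x + 5*√5 (h(x) = (7 + 5*√5) - x = 7 - x + 5*√5)
A - h(M) = 8360 - (7 - 1*(-86) + 5*√5) = 8360 - (7 + 86 + 5*√5) = 8360 - (93 + 5*√5) = 8360 + (-93 - 5*√5) = 8267 - 5*√5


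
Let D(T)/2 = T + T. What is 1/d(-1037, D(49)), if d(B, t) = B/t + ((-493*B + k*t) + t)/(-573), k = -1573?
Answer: -112308/40407485 ≈ -0.0027794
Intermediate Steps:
D(T) = 4*T (D(T) = 2*(T + T) = 2*(2*T) = 4*T)
d(B, t) = 493*B/573 + 524*t/191 + B/t (d(B, t) = B/t + ((-493*B - 1573*t) + t)/(-573) = B/t + ((-1573*t - 493*B) + t)*(-1/573) = B/t + (-1572*t - 493*B)*(-1/573) = B/t + (493*B/573 + 524*t/191) = 493*B/573 + 524*t/191 + B/t)
1/d(-1037, D(49)) = 1/((-1037 + (4*49)*(493*(-1037) + 1572*(4*49))/573)/((4*49))) = 1/((-1037 + (1/573)*196*(-511241 + 1572*196))/196) = 1/((-1037 + (1/573)*196*(-511241 + 308112))/196) = 1/((-1037 + (1/573)*196*(-203129))/196) = 1/((-1037 - 39813284/573)/196) = 1/((1/196)*(-40407485/573)) = 1/(-40407485/112308) = -112308/40407485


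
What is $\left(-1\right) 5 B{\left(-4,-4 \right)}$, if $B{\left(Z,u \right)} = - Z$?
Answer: $-20$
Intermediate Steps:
$\left(-1\right) 5 B{\left(-4,-4 \right)} = \left(-1\right) 5 \left(\left(-1\right) \left(-4\right)\right) = \left(-5\right) 4 = -20$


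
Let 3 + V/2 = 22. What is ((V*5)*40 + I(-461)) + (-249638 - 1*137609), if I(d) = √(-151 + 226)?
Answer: -379647 + 5*√3 ≈ -3.7964e+5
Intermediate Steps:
V = 38 (V = -6 + 2*22 = -6 + 44 = 38)
I(d) = 5*√3 (I(d) = √75 = 5*√3)
((V*5)*40 + I(-461)) + (-249638 - 1*137609) = ((38*5)*40 + 5*√3) + (-249638 - 1*137609) = (190*40 + 5*√3) + (-249638 - 137609) = (7600 + 5*√3) - 387247 = -379647 + 5*√3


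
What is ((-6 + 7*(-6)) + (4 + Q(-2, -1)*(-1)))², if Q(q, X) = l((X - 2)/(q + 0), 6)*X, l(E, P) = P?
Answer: 1444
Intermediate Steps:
Q(q, X) = 6*X
((-6 + 7*(-6)) + (4 + Q(-2, -1)*(-1)))² = ((-6 + 7*(-6)) + (4 + (6*(-1))*(-1)))² = ((-6 - 42) + (4 - 6*(-1)))² = (-48 + (4 + 6))² = (-48 + 10)² = (-38)² = 1444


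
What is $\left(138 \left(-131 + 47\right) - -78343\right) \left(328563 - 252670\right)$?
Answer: $5065933643$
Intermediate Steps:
$\left(138 \left(-131 + 47\right) - -78343\right) \left(328563 - 252670\right) = \left(138 \left(-84\right) + \left(-90969 + 169312\right)\right) 75893 = \left(-11592 + 78343\right) 75893 = 66751 \cdot 75893 = 5065933643$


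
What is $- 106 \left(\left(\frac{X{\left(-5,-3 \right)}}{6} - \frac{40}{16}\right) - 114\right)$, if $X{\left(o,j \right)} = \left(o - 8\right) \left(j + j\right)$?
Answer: $10971$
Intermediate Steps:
$X{\left(o,j \right)} = 2 j \left(-8 + o\right)$ ($X{\left(o,j \right)} = \left(-8 + o\right) 2 j = 2 j \left(-8 + o\right)$)
$- 106 \left(\left(\frac{X{\left(-5,-3 \right)}}{6} - \frac{40}{16}\right) - 114\right) = - 106 \left(\left(\frac{2 \left(-3\right) \left(-8 - 5\right)}{6} - \frac{40}{16}\right) - 114\right) = - 106 \left(\left(2 \left(-3\right) \left(-13\right) \frac{1}{6} - \frac{5}{2}\right) - 114\right) = - 106 \left(\left(78 \cdot \frac{1}{6} - \frac{5}{2}\right) - 114\right) = - 106 \left(\left(13 - \frac{5}{2}\right) - 114\right) = - 106 \left(\frac{21}{2} - 114\right) = \left(-106\right) \left(- \frac{207}{2}\right) = 10971$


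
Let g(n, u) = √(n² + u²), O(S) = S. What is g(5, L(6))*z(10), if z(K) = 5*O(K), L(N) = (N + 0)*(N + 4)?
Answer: 250*√145 ≈ 3010.4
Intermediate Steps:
L(N) = N*(4 + N)
z(K) = 5*K
g(5, L(6))*z(10) = √(5² + (6*(4 + 6))²)*(5*10) = √(25 + (6*10)²)*50 = √(25 + 60²)*50 = √(25 + 3600)*50 = √3625*50 = (5*√145)*50 = 250*√145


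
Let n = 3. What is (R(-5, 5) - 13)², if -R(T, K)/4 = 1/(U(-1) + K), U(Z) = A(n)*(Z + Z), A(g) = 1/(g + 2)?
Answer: 101761/529 ≈ 192.36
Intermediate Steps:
A(g) = 1/(2 + g)
U(Z) = 2*Z/5 (U(Z) = (Z + Z)/(2 + 3) = (2*Z)/5 = 2*Z/5)
R(T, K) = -4/(-⅖ + K) (R(T, K) = -4/((⅖)*(-1) + K) = -4/(-⅖ + K))
(R(-5, 5) - 13)² = (-20/(-2 + 5*5) - 13)² = (-20/(-2 + 25) - 13)² = (-20/23 - 13)² = (-319/23)² = 101761/529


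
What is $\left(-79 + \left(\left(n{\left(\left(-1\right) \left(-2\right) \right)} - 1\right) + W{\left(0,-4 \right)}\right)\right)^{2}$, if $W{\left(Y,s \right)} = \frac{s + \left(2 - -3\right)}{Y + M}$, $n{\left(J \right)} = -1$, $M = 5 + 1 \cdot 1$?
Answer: $\frac{235225}{36} \approx 6534.0$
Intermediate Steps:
$M = 6$ ($M = 5 + 1 = 6$)
$W{\left(Y,s \right)} = \frac{5 + s}{6 + Y}$ ($W{\left(Y,s \right)} = \frac{s + \left(2 - -3\right)}{Y + 6} = \frac{s + \left(2 + 3\right)}{6 + Y} = \frac{s + 5}{6 + Y} = \frac{5 + s}{6 + Y}$)
$\left(-79 + \left(\left(n{\left(\left(-1\right) \left(-2\right) \right)} - 1\right) + W{\left(0,-4 \right)}\right)\right)^{2} = \left(-79 + \left(\left(-1 - 1\right) + \frac{5 - 4}{6 + 0}\right)\right)^{2} = \left(-79 - \left(2 - \frac{1}{6} \cdot 1\right)\right)^{2} = \left(-79 + \left(-2 + \frac{1}{6} \cdot 1\right)\right)^{2} = \left(-79 + \left(-2 + \frac{1}{6}\right)\right)^{2} = \left(-79 - \frac{11}{6}\right)^{2} = \left(- \frac{485}{6}\right)^{2} = \frac{235225}{36}$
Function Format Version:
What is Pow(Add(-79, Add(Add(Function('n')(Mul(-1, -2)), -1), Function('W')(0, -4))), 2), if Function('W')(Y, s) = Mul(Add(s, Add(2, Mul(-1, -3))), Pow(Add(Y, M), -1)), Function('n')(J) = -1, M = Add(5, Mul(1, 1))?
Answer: Rational(235225, 36) ≈ 6534.0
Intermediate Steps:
M = 6 (M = Add(5, 1) = 6)
Function('W')(Y, s) = Mul(Pow(Add(6, Y), -1), Add(5, s)) (Function('W')(Y, s) = Mul(Add(s, Add(2, Mul(-1, -3))), Pow(Add(Y, 6), -1)) = Mul(Add(s, Add(2, 3)), Pow(Add(6, Y), -1)) = Mul(Add(s, 5), Pow(Add(6, Y), -1)) = Mul(Add(5, s), Pow(Add(6, Y), -1)) = Mul(Pow(Add(6, Y), -1), Add(5, s)))
Pow(Add(-79, Add(Add(Function('n')(Mul(-1, -2)), -1), Function('W')(0, -4))), 2) = Pow(Add(-79, Add(Add(-1, -1), Mul(Pow(Add(6, 0), -1), Add(5, -4)))), 2) = Pow(Add(-79, Add(-2, Mul(Pow(6, -1), 1))), 2) = Pow(Add(-79, Add(-2, Mul(Rational(1, 6), 1))), 2) = Pow(Add(-79, Add(-2, Rational(1, 6))), 2) = Pow(Add(-79, Rational(-11, 6)), 2) = Pow(Rational(-485, 6), 2) = Rational(235225, 36)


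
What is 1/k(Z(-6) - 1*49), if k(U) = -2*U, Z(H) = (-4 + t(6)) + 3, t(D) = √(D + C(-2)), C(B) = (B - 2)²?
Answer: 25/2478 + √22/4956 ≈ 0.011035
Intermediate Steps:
C(B) = (-2 + B)²
t(D) = √(16 + D) (t(D) = √(D + (-2 - 2)²) = √(D + (-4)²) = √(D + 16) = √(16 + D))
Z(H) = -1 + √22 (Z(H) = (-4 + √(16 + 6)) + 3 = (-4 + √22) + 3 = -1 + √22)
1/k(Z(-6) - 1*49) = 1/(-2*((-1 + √22) - 1*49)) = 1/(-2*((-1 + √22) - 49)) = 1/(-2*(-50 + √22)) = 1/(100 - 2*√22)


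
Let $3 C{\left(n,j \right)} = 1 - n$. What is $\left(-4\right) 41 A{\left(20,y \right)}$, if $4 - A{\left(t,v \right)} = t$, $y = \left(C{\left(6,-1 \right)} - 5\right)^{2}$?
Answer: $2624$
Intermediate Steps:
$C{\left(n,j \right)} = \frac{1}{3} - \frac{n}{3}$ ($C{\left(n,j \right)} = \frac{1 - n}{3} = \frac{1}{3} - \frac{n}{3}$)
$y = \frac{400}{9}$ ($y = \left(\left(\frac{1}{3} - 2\right) - 5\right)^{2} = \left(- \frac{5}{3} - 5\right)^{2} = \left(- \frac{20}{3}\right)^{2} = \frac{400}{9} \approx 44.444$)
$A{\left(t,v \right)} = 4 - t$
$\left(-4\right) 41 A{\left(20,y \right)} = \left(-4\right) 41 \left(4 - 20\right) = - 164 \left(4 - 20\right) = \left(-164\right) \left(-16\right) = 2624$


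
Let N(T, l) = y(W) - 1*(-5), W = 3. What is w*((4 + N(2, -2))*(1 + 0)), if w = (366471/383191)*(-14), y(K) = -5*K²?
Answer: 184701384/383191 ≈ 482.01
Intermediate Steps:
N(T, l) = -40 (N(T, l) = -5*3² - 1*(-5) = -5*9 + 5 = -45 + 5 = -40)
w = -5130594/383191 (w = (366471*(1/383191))*(-14) = (366471/383191)*(-14) = -5130594/383191 ≈ -13.389)
w*((4 + N(2, -2))*(1 + 0)) = -5130594*(4 - 40)*(1 + 0)/383191 = -(-184701384)/383191 = -5130594/383191*(-36) = 184701384/383191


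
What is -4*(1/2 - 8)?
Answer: 30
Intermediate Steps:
-4*(1/2 - 8) = -4*(½ - 8) = -4*(-15/2) = 30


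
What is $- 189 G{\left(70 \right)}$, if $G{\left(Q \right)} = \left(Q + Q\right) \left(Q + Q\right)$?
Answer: $-3704400$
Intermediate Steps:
$G{\left(Q \right)} = 4 Q^{2}$ ($G{\left(Q \right)} = 2 Q 2 Q = 4 Q^{2}$)
$- 189 G{\left(70 \right)} = - 189 \cdot 4 \cdot 70^{2} = - 189 \cdot 4 \cdot 4900 = \left(-189\right) 19600 = -3704400$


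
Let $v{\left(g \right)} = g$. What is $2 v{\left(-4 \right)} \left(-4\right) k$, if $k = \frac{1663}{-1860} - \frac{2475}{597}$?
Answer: $- \frac{14923496}{92535} \approx -161.27$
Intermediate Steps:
$k = - \frac{1865437}{370140}$ ($k = 1663 \left(- \frac{1}{1860}\right) - \frac{825}{199} = - \frac{1663}{1860} - \frac{825}{199} = - \frac{1865437}{370140} \approx -5.0398$)
$2 v{\left(-4 \right)} \left(-4\right) k = 2 \left(-4\right) \left(-4\right) \left(- \frac{1865437}{370140}\right) = \left(-8\right) \left(-4\right) \left(- \frac{1865437}{370140}\right) = 32 \left(- \frac{1865437}{370140}\right) = - \frac{14923496}{92535}$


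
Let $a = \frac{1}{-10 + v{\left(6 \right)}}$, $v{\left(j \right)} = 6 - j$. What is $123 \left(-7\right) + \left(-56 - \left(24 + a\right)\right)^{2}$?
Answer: $\frac{552301}{100} \approx 5523.0$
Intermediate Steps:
$a = - \frac{1}{10}$ ($a = \frac{1}{-10 + \left(6 - 6\right)} = \frac{1}{-10 + 0} = \frac{1}{-10} = - \frac{1}{10} \approx -0.1$)
$123 \left(-7\right) + \left(-56 - \left(24 + a\right)\right)^{2} = 123 \left(-7\right) + \left(-56 - \frac{239}{10}\right)^{2} = -861 + \left(-56 + \left(-24 + \frac{1}{10}\right)\right)^{2} = -861 + \left(-56 - \frac{239}{10}\right)^{2} = -861 + \left(- \frac{799}{10}\right)^{2} = -861 + \frac{638401}{100} = \frac{552301}{100}$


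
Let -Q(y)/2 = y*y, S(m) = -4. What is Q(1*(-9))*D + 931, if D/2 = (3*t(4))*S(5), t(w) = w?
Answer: 16483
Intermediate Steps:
D = -96 (D = 2*((3*4)*(-4)) = 2*(12*(-4)) = 2*(-48) = -96)
Q(y) = -2*y**2 (Q(y) = -2*y*y = -2*y**2)
Q(1*(-9))*D + 931 = -2*(1*(-9))**2*(-96) + 931 = -2*(-9)**2*(-96) + 931 = -2*81*(-96) + 931 = -162*(-96) + 931 = 15552 + 931 = 16483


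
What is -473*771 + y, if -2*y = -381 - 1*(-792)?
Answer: -729777/2 ≈ -3.6489e+5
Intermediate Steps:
y = -411/2 (y = -(-381 - 1*(-792))/2 = -(-381 + 792)/2 = -½*411 = -411/2 ≈ -205.50)
-473*771 + y = -473*771 - 411/2 = -364683 - 411/2 = -729777/2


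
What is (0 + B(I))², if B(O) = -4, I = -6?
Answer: 16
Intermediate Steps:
(0 + B(I))² = (0 - 4)² = (-4)² = 16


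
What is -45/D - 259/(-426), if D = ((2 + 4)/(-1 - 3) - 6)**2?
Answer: -409/2130 ≈ -0.19202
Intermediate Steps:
D = 225/4 (D = (6/(-4) - 6)**2 = (6*(-1/4) - 6)**2 = (-3/2 - 6)**2 = (-15/2)**2 = 225/4 ≈ 56.250)
-45/D - 259/(-426) = -45/225/4 - 259/(-426) = -45*4/225 - 259*(-1/426) = -4/5 + 259/426 = -409/2130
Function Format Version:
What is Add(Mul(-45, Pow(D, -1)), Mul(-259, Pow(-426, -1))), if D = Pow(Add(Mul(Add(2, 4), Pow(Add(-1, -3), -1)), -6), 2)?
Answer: Rational(-409, 2130) ≈ -0.19202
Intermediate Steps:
D = Rational(225, 4) (D = Pow(Add(Mul(6, Pow(-4, -1)), -6), 2) = Pow(Add(Mul(6, Rational(-1, 4)), -6), 2) = Pow(Add(Rational(-3, 2), -6), 2) = Pow(Rational(-15, 2), 2) = Rational(225, 4) ≈ 56.250)
Add(Mul(-45, Pow(D, -1)), Mul(-259, Pow(-426, -1))) = Add(Mul(-45, Pow(Rational(225, 4), -1)), Mul(-259, Pow(-426, -1))) = Add(Mul(-45, Rational(4, 225)), Mul(-259, Rational(-1, 426))) = Add(Rational(-4, 5), Rational(259, 426)) = Rational(-409, 2130)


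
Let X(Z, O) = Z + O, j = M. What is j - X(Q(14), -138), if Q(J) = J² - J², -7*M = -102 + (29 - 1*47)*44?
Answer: 1860/7 ≈ 265.71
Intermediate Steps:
M = 894/7 (M = -(-102 + (29 - 1*47)*44)/7 = -(-102 + (29 - 47)*44)/7 = -(-102 - 18*44)/7 = -(-102 - 792)/7 = -⅐*(-894) = 894/7 ≈ 127.71)
j = 894/7 ≈ 127.71
Q(J) = 0
X(Z, O) = O + Z
j - X(Q(14), -138) = 894/7 - (-138 + 0) = 894/7 - 1*(-138) = 894/7 + 138 = 1860/7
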